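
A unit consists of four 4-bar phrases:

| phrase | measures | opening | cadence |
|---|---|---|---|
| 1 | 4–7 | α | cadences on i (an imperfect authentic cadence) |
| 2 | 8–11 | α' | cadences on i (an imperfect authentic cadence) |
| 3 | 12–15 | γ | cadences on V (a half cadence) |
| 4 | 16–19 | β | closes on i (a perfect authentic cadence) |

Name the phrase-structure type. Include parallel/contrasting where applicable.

Four phrases in two halves: the first half (mm. 4-11) ends with an imperfect authentic cadence, the second (mm. 12-19) with a perfect authentic cadence — a large antecedent–consequent pair, i.e. a double period.
Phrase 3 begins with different material from phrase 1, making it contrasting.

contrasting double period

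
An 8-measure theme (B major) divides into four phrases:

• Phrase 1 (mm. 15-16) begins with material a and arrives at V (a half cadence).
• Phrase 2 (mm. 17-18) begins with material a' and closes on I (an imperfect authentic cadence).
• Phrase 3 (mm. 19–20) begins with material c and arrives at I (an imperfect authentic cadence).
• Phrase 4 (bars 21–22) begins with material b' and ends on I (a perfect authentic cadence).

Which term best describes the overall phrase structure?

Four phrases in two halves: the first half (mm. 15–18) ends with an imperfect authentic cadence, the second (mm. 19–22) with a perfect authentic cadence — a large antecedent–consequent pair, i.e. a double period.
Phrase 3 begins with different material from phrase 1, making it contrasting.

contrasting double period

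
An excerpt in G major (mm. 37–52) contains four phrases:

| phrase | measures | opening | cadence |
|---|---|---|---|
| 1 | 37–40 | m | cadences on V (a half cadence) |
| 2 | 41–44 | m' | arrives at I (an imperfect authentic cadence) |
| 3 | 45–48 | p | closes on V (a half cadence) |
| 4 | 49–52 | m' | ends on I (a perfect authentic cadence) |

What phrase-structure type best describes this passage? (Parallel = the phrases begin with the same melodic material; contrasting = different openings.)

Four phrases in two halves: the first half (measures 37–44) ends with an imperfect authentic cadence, the second (measures 45–52) with a perfect authentic cadence — a large antecedent–consequent pair, i.e. a double period.
Phrase 3 begins with different material from phrase 1, making it contrasting.

contrasting double period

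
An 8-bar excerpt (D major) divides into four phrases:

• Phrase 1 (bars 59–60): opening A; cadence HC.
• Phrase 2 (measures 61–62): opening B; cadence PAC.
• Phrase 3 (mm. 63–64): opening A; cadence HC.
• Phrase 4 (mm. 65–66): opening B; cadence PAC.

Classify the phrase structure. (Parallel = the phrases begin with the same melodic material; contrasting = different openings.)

The cadence pattern HC–PAC–HC–PAC is weak–strong twice, and phrases 3–4 restate phrases 1–2: a period heard twice, not a double period (which would end weakly at phrase 2).

repeated period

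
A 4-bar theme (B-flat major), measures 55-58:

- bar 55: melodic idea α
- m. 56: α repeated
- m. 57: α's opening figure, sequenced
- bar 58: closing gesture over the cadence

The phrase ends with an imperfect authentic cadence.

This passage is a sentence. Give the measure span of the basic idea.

measures 55–55

The presentation of a sentence is the basic idea (measure 55) plus its repetition (bar 56); the basic idea is therefore bar 55.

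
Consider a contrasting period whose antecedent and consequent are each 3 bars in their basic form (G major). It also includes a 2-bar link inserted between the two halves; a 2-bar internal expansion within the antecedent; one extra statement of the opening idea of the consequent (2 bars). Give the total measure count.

12 measures

Basic contrasting period: 3 + 3 = 6 bars.
6 (basic form) + 2 (link) + 2 (internal expansion) + 2 (extra statement) = 12.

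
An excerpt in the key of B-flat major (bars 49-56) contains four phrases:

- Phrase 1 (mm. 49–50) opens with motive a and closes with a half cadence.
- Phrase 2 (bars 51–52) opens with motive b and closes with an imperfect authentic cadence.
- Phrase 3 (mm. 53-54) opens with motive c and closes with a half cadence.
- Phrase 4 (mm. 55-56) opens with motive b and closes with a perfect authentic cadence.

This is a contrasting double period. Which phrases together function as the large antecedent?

In a double period the first pair of phrases (ending imperfect authentic cadence) is the large antecedent and the second pair (ending perfect authentic cadence) is the large consequent; the antecedent is phrases 1 and 2.

phrases 1 and 2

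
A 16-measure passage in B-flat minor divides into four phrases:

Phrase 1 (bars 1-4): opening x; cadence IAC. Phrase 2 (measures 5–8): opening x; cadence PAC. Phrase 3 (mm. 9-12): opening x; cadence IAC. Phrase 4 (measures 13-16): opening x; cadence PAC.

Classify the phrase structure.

The cadence pattern IAC–PAC–IAC–PAC is weak–strong twice, and phrases 3–4 restate phrases 1–2: a period heard twice, not a double period (which would end weakly at phrase 2).

repeated period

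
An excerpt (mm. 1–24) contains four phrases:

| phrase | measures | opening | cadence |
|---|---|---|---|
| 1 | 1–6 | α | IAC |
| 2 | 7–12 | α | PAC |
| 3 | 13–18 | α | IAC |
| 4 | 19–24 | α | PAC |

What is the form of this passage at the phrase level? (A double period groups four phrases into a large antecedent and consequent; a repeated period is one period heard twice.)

repeated period

The cadence pattern IAC–PAC–IAC–PAC is weak–strong twice, and phrases 3–4 restate phrases 1–2: a period heard twice, not a double period (which would end weakly at phrase 2).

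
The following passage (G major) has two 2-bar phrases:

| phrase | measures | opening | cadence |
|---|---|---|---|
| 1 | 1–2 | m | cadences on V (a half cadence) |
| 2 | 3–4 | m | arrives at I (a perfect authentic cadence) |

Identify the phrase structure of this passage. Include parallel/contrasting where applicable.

parallel period

Phrase 1 ends with a half cadence (weaker) and phrase 2 with a perfect authentic cadence (stronger): antecedent + consequent = a period.
The two phrases open with the same material (m / m), so the period is parallel.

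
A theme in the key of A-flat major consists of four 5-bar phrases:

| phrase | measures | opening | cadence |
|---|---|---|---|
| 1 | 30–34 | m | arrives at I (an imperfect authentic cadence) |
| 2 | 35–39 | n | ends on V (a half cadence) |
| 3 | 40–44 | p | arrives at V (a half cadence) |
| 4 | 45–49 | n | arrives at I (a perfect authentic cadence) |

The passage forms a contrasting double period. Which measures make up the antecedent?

In a double period the first pair of phrases (ending half cadence) is the large antecedent and the second pair (ending perfect authentic cadence) is the large consequent; the antecedent is measures 30–39.

measures 30–39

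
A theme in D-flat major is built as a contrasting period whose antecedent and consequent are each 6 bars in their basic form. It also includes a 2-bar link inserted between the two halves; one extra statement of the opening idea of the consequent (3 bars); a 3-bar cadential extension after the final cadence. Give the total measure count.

20 measures

Basic contrasting period: 6 + 6 = 12 bars.
12 (basic form) + 2 (link) + 3 (extra statement) + 3 (cadential extension) = 20.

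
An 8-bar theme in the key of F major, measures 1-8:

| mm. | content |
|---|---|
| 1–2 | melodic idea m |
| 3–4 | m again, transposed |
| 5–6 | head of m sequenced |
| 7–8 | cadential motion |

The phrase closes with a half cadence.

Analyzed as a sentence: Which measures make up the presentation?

The presentation of a sentence is the basic idea (mm. 1–2) plus its repetition (measures 3–4); the presentation is therefore mm. 1–4.

measures 1–4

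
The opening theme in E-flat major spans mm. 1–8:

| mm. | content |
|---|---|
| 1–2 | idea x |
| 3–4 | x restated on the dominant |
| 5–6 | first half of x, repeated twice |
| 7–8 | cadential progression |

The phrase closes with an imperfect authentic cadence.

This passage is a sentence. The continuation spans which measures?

measures 5–8

After the presentation (mm. 1-4), the continuation covers the fragmentation through the cadence: measures 5–8.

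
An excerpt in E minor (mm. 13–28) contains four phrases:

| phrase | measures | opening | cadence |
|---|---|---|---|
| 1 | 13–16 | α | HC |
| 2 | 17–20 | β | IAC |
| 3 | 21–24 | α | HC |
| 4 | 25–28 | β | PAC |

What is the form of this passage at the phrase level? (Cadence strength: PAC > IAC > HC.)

Four phrases in two halves: the first half (mm. 13–20) ends with an imperfect authentic cadence, the second (mm. 21–28) with a perfect authentic cadence — a large antecedent–consequent pair, i.e. a double period.
Phrase 3 begins with the same material as phrase 1, making it parallel.

parallel double period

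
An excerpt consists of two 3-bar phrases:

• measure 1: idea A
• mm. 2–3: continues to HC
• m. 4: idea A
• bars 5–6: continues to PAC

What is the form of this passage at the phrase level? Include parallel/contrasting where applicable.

parallel period

Phrase 1 ends with a half cadence (weaker) and phrase 2 with a perfect authentic cadence (stronger): antecedent + consequent = a period.
The two phrases open with the same material (A / A), so the period is parallel.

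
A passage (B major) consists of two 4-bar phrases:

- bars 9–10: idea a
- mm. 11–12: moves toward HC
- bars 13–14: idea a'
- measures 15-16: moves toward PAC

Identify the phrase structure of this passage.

Phrase 1 ends with a half cadence (weaker) and phrase 2 with a perfect authentic cadence (stronger): antecedent + consequent = a period.
The two phrases open with the same material (a / a'), so the period is parallel.

parallel period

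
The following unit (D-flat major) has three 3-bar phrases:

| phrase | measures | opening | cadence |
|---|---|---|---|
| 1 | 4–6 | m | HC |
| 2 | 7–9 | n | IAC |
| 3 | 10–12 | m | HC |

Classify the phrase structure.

phrase group

The final phrase closes with a half cadence, which is not stronger than the preceding imperfect authentic cadence; the 3 phrases lack an overall antecedent–consequent design and so form a phrase group.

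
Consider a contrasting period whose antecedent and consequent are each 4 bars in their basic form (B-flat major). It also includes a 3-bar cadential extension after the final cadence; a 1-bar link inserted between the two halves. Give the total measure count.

Basic contrasting period: 4 + 4 = 8 bars.
8 (basic form) + 3 (cadential extension) + 1 (link) = 12.

12 measures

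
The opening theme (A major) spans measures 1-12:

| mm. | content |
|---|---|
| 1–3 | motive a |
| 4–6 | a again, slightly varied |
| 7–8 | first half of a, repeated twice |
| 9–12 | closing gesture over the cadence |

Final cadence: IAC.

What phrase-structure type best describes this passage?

Basic idea (mm. 1-3) + its repetition (mm. 4–6) form the presentation; fragmentation and cadence (measures 7–12) form the continuation — the 12-bar whole is a sentence.

sentence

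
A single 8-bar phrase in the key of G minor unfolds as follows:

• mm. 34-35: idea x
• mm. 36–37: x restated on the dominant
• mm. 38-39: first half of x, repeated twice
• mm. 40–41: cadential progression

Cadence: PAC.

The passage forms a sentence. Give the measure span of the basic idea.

The presentation of a sentence is the basic idea (measures 34–35) plus its repetition (mm. 36–37); the basic idea is therefore mm. 34–35.

measures 34–35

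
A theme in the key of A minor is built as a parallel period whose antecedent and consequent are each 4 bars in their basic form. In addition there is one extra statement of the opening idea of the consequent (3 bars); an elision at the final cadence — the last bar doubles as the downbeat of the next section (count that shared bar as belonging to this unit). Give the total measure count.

11 measures

Basic parallel period: 4 + 4 = 8 bars.
8 (basic form) + 3 (extra statement) = 11.
The elision shares a bar with the next section but does not change this unit's count.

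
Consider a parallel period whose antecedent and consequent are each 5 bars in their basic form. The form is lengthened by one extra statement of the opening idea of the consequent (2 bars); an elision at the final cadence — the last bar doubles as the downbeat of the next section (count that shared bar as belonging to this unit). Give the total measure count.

12 measures

Basic parallel period: 5 + 5 = 10 bars.
10 (basic form) + 2 (extra statement) = 12.
The elision shares a bar with the next section but does not change this unit's count.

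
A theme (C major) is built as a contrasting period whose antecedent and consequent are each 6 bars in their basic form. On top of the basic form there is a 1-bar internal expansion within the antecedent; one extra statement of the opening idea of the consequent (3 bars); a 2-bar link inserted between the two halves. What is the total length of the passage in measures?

18 measures

Basic contrasting period: 6 + 6 = 12 bars.
12 (basic form) + 1 (internal expansion) + 3 (extra statement) + 2 (link) = 18.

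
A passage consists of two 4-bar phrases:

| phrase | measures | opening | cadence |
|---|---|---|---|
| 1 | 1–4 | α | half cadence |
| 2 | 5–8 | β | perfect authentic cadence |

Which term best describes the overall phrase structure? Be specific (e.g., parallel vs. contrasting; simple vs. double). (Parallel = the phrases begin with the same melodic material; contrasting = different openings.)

contrasting period

Phrase 1 ends with a half cadence (weaker) and phrase 2 with a perfect authentic cadence (stronger): antecedent + consequent = a period.
The two phrases open with different material (α / β), so the period is contrasting.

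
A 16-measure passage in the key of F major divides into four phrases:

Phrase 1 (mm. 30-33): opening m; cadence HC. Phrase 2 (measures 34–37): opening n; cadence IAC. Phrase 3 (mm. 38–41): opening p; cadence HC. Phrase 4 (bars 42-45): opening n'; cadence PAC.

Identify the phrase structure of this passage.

contrasting double period

Four phrases in two halves: the first half (mm. 30–37) ends with an imperfect authentic cadence, the second (bars 38-45) with a perfect authentic cadence — a large antecedent–consequent pair, i.e. a double period.
Phrase 3 begins with different material from phrase 1, making it contrasting.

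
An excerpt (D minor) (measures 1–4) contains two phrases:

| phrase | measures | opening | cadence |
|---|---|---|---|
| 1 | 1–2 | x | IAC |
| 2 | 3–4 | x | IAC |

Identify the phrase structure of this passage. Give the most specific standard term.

repeated phrase

Both phrases have the same opening (x) and the same cadence (imperfect authentic cadence): the second is a restatement, not a consequent, so this is a repeated phrase rather than a period.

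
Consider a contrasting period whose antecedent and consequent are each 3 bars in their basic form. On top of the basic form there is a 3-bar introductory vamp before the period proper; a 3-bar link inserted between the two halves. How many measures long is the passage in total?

12 measures

Basic contrasting period: 3 + 3 = 6 bars.
6 (basic form) + 3 (introduction) + 3 (link) = 12.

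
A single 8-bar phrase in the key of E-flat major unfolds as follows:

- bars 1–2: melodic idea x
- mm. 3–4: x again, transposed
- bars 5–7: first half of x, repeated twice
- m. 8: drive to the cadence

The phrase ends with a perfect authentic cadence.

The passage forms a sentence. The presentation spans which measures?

The presentation of a sentence is the basic idea (mm. 1–2) plus its repetition (bars 3–4); the presentation is therefore mm. 1–4.

measures 1–4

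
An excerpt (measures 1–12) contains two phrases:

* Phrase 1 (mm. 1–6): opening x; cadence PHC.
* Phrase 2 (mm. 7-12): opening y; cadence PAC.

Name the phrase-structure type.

contrasting period

Phrase 1 ends with a Phrygian half cadence (weaker) and phrase 2 with a perfect authentic cadence (stronger): antecedent + consequent = a period.
The two phrases open with different material (x / y), so the period is contrasting.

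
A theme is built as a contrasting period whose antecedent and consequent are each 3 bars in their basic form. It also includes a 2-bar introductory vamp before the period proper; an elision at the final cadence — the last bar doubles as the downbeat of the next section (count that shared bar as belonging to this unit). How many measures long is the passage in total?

8 measures

Basic contrasting period: 3 + 3 = 6 bars.
6 (basic form) + 2 (introduction) = 8.
The elision shares a bar with the next section but does not change this unit's count.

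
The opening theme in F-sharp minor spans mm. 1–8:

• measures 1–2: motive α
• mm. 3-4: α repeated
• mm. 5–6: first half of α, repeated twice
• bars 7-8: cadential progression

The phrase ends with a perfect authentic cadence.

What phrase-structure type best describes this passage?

Basic idea (mm. 1–2) + its repetition (mm. 3–4) form the presentation; fragmentation and cadence (mm. 5–8) form the continuation — the 8-bar whole is a sentence.

sentence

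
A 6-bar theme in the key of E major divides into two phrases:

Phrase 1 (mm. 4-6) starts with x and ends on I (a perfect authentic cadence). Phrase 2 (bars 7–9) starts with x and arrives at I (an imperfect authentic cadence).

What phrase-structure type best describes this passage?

The second phrase closes with an imperfect authentic cadence, which is not stronger than the first phrase's perfect authentic cadence; without a weak→strong cadential pair there is no antecedent–consequent relationship, so this is a phrase group rather than a period.

phrase group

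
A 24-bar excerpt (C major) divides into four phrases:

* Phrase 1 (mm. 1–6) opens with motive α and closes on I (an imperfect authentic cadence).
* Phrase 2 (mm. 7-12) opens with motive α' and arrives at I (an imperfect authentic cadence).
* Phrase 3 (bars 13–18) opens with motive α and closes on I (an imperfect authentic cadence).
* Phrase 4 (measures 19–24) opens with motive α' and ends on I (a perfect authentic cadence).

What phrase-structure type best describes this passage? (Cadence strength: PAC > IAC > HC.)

Four phrases in two halves: the first half (mm. 1–12) ends with an imperfect authentic cadence, the second (bars 13–24) with a perfect authentic cadence — a large antecedent–consequent pair, i.e. a double period.
Phrase 3 begins with the same material as phrase 1, making it parallel.

parallel double period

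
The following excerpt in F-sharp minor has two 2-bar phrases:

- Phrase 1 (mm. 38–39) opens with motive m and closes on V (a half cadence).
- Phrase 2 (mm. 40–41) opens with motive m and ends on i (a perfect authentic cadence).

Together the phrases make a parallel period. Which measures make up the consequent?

The phrase ending with the weaker cadence (half cadence) is the antecedent; the one ending more conclusively (perfect authentic cadence) is the consequent. The consequent is measures 40–41.

measures 40–41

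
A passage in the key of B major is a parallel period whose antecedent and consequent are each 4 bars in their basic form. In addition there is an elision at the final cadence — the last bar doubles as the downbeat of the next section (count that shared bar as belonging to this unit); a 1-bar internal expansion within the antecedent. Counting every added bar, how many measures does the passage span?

Basic parallel period: 4 + 4 = 8 bars.
8 (basic form) + 1 (internal expansion) = 9.
The elision shares a bar with the next section but does not change this unit's count.

9 measures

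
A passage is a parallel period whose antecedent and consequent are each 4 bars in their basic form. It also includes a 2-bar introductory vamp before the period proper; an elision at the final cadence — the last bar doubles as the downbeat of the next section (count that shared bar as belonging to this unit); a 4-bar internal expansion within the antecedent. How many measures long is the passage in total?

14 measures

Basic parallel period: 4 + 4 = 8 bars.
8 (basic form) + 2 (introduction) + 4 (internal expansion) = 14.
The elision shares a bar with the next section but does not change this unit's count.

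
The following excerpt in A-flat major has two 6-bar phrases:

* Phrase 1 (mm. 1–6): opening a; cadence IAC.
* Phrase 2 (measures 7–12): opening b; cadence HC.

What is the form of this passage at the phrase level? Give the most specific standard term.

The second phrase closes with a half cadence, which is not stronger than the first phrase's imperfect authentic cadence; without a weak→strong cadential pair there is no antecedent–consequent relationship, so this is a phrase group rather than a period.

phrase group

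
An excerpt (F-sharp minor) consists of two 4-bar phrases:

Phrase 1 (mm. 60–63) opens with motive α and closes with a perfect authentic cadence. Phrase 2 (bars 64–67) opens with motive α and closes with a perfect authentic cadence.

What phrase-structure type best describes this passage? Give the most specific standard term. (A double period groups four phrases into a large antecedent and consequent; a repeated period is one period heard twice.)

repeated phrase

Both phrases have the same opening (α) and the same cadence (perfect authentic cadence): the second is a restatement, not a consequent, so this is a repeated phrase rather than a period.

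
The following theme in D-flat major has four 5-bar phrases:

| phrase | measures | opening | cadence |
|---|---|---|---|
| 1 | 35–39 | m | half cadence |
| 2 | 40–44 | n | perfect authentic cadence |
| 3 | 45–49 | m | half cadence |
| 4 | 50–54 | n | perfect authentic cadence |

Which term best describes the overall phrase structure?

The cadence pattern HC–PAC–HC–PAC is weak–strong twice, and phrases 3–4 restate phrases 1–2: a period heard twice, not a double period (which would end weakly at phrase 2).

repeated period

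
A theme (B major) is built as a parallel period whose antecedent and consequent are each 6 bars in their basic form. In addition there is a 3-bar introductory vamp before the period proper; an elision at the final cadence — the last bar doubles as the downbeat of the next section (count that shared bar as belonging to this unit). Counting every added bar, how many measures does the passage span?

Basic parallel period: 6 + 6 = 12 bars.
12 (basic form) + 3 (introduction) = 15.
The elision shares a bar with the next section but does not change this unit's count.

15 measures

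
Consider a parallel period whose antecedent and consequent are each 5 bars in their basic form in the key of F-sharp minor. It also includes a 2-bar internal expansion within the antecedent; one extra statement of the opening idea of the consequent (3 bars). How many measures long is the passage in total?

Basic parallel period: 5 + 5 = 10 bars.
10 (basic form) + 2 (internal expansion) + 3 (extra statement) = 15.

15 measures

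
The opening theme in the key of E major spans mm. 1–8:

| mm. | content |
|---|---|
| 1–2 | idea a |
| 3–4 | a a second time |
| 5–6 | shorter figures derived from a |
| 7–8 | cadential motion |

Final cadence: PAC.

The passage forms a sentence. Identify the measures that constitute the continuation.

measures 5–8

After the presentation (bars 1-4), the continuation covers the fragmentation through the cadence: mm. 5–8.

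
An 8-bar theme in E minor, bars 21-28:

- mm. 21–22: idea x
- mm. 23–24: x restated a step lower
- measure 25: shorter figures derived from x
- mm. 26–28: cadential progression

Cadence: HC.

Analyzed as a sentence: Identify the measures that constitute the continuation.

measures 25–28

After the presentation (measures 21–24), the continuation covers the fragmentation through the cadence: bars 25–28.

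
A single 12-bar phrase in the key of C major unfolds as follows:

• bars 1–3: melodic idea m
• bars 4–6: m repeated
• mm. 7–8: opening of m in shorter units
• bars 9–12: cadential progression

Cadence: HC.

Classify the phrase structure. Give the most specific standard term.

Basic idea (measures 1–3) + its repetition (mm. 4–6) form the presentation; fragmentation and cadence (measures 7-12) form the continuation — the 12-bar whole is a sentence.

sentence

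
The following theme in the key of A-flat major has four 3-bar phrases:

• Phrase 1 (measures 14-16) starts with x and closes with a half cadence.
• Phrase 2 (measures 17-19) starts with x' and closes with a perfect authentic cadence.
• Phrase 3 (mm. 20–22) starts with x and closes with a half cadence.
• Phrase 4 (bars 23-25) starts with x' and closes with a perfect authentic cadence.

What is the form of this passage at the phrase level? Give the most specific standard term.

The cadence pattern HC–PAC–HC–PAC is weak–strong twice, and phrases 3–4 restate phrases 1–2: a period heard twice, not a double period (which would end weakly at phrase 2).

repeated period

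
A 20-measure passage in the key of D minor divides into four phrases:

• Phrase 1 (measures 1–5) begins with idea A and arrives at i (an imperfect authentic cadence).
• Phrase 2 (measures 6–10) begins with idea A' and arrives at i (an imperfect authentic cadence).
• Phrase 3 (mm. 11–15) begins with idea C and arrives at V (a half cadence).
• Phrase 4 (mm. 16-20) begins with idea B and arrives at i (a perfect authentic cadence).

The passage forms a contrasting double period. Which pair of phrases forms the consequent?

phrases 3 and 4

In a double period the first pair of phrases (ending imperfect authentic cadence) is the large antecedent and the second pair (ending perfect authentic cadence) is the large consequent; the consequent is phrases 3 and 4.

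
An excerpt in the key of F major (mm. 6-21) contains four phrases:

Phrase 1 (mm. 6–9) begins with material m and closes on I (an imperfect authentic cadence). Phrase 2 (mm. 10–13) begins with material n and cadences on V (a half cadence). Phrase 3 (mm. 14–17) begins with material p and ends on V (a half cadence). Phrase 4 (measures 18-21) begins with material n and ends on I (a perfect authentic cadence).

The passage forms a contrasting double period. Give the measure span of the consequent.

In a double period the four phrases pair into a large antecedent (phrases 1–2, ending half cadence) and a large consequent (phrases 3–4, ending perfect authentic cadence). The consequent spans bars 14–21.

measures 14–21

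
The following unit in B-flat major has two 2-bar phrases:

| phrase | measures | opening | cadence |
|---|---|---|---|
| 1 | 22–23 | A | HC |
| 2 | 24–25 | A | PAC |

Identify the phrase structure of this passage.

parallel period

Phrase 1 ends with a half cadence (weaker) and phrase 2 with a perfect authentic cadence (stronger): antecedent + consequent = a period.
The two phrases open with the same material (A / A), so the period is parallel.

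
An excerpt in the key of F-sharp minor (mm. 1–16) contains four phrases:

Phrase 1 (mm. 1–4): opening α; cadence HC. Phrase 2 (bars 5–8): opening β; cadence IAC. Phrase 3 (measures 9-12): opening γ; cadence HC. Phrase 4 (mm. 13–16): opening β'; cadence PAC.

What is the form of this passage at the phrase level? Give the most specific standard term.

Four phrases in two halves: the first half (mm. 1–8) ends with an imperfect authentic cadence, the second (mm. 9–16) with a perfect authentic cadence — a large antecedent–consequent pair, i.e. a double period.
Phrase 3 begins with different material from phrase 1, making it contrasting.

contrasting double period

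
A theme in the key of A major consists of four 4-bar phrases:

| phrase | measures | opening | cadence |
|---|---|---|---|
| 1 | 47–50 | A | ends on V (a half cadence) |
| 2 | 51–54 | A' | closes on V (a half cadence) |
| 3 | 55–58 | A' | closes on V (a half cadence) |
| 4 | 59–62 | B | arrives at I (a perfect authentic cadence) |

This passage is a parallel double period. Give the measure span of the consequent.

In a double period the four phrases pair into a large antecedent (phrases 1–2, ending half cadence) and a large consequent (phrases 3–4, ending perfect authentic cadence). The consequent spans bars 55–62.

measures 55–62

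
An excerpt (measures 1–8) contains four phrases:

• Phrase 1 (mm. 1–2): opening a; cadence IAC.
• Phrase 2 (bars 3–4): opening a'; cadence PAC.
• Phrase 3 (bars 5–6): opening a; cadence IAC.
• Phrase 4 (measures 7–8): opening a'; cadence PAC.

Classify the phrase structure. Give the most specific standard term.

repeated period

The cadence pattern IAC–PAC–IAC–PAC is weak–strong twice, and phrases 3–4 restate phrases 1–2: a period heard twice, not a double period (which would end weakly at phrase 2).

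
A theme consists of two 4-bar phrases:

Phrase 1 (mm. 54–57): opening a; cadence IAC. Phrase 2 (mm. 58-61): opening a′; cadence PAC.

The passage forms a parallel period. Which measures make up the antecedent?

measures 54–57

The antecedent is the phrase ending with the weaker cadence (imperfect authentic cadence, phrase 1) and the consequent the one ending more conclusively (perfect authentic cadence, phrase 2); the antecedent is measures 54–57.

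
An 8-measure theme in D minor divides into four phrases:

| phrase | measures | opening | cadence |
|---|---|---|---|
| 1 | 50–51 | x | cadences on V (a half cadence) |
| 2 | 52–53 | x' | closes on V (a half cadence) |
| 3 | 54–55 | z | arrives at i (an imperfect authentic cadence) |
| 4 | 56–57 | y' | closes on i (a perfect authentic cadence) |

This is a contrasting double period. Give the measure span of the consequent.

In a double period the first pair of phrases (ending half cadence) is the large antecedent and the second pair (ending perfect authentic cadence) is the large consequent; the consequent is measures 54–57.

measures 54–57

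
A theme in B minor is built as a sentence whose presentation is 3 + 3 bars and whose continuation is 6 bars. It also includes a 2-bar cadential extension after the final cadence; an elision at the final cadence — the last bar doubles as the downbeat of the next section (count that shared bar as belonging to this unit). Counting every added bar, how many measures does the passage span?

Basic sentence: 3 + 3 + 6 = 12 bars.
12 (basic form) + 2 (cadential extension) = 14.
The elision shares a bar with the next section but does not change this unit's count.

14 measures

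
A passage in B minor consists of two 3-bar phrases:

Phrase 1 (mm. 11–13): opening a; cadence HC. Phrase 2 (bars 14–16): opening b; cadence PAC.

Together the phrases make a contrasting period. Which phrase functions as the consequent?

The phrase ending with the weaker cadence (half cadence) is the antecedent; the one ending more conclusively (perfect authentic cadence) is the consequent. The consequent is phrase 2.

phrase 2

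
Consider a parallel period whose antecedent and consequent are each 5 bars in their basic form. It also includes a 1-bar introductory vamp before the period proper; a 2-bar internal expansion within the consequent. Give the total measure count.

Basic parallel period: 5 + 5 = 10 bars.
10 (basic form) + 1 (introduction) + 2 (internal expansion) = 13.

13 measures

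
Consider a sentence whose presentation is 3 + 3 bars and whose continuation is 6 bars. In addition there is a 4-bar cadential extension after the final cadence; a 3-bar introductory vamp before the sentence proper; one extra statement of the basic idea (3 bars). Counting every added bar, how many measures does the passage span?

Basic sentence: 3 + 3 + 6 = 12 bars.
12 (basic form) + 4 (cadential extension) + 3 (introduction) + 3 (extra statement) = 22.

22 measures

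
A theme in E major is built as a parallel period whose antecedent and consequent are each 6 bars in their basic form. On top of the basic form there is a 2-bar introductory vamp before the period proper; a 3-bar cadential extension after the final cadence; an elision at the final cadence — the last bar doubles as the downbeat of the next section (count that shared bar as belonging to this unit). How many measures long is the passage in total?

Basic parallel period: 6 + 6 = 12 bars.
12 (basic form) + 2 (introduction) + 3 (cadential extension) = 17.
The elision shares a bar with the next section but does not change this unit's count.

17 measures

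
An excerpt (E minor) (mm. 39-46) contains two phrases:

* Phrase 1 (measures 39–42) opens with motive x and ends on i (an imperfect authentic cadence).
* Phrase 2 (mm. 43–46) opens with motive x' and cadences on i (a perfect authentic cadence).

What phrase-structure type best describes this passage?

parallel period

Phrase 1 ends with an imperfect authentic cadence (weaker) and phrase 2 with a perfect authentic cadence (stronger): antecedent + consequent = a period.
The two phrases open with the same material (x / x'), so the period is parallel.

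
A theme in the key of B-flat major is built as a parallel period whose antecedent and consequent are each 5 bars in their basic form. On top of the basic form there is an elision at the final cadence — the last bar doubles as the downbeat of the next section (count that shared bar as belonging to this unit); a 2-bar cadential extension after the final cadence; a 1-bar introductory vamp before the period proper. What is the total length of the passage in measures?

Basic parallel period: 5 + 5 = 10 bars.
10 (basic form) + 2 (cadential extension) + 1 (introduction) = 13.
The elision shares a bar with the next section but does not change this unit's count.

13 measures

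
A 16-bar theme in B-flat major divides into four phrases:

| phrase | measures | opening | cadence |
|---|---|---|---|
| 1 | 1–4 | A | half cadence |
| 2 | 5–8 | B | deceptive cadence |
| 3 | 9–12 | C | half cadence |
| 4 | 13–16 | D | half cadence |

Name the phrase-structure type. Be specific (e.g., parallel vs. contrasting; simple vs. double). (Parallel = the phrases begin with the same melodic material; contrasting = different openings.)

phrase group

Phrase 4 ends with a half cadence, no stronger than phrase 2's deceptive cadence, so the four phrases do not form a double period; nor do phrases 3–4 duplicate 1–2, so it is not a repeated period. With no phrase reaching a conclusive cadence, the passage is a phrase group.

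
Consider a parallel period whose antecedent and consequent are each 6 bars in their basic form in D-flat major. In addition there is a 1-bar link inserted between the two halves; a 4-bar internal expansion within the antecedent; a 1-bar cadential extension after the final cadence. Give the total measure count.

Basic parallel period: 6 + 6 = 12 bars.
12 (basic form) + 1 (link) + 4 (internal expansion) + 1 (cadential extension) = 18.

18 measures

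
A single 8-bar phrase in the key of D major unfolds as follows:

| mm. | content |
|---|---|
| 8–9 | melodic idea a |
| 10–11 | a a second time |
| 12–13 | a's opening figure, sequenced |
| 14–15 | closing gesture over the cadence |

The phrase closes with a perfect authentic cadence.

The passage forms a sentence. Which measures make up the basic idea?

measures 8–9

The presentation of a sentence is the basic idea (mm. 8-9) plus its repetition (measures 10–11); the basic idea is therefore measures 8-9.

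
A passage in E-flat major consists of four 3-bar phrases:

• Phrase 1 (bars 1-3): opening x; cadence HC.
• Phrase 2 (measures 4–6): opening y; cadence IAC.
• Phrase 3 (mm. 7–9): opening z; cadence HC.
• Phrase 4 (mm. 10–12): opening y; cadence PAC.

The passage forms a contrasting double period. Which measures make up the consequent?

In a double period the first pair of phrases (ending imperfect authentic cadence) is the large antecedent and the second pair (ending perfect authentic cadence) is the large consequent; the consequent is measures 7–12.

measures 7–12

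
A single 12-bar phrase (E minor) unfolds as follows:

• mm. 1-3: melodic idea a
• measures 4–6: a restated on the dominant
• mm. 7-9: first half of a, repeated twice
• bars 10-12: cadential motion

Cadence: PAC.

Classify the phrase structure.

sentence

Basic idea (mm. 1-3) + its repetition (bars 4-6) form the presentation; fragmentation and cadence (bars 7–12) form the continuation — the 12-bar whole is a sentence.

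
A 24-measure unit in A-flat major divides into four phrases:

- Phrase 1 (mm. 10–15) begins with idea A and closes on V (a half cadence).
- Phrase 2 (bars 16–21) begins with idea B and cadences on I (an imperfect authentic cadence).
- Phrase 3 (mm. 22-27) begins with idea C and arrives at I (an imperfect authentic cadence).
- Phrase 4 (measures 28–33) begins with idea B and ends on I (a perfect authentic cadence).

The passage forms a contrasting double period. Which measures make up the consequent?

measures 22–33

In a double period the first pair of phrases (ending imperfect authentic cadence) is the large antecedent and the second pair (ending perfect authentic cadence) is the large consequent; the consequent is measures 22–33.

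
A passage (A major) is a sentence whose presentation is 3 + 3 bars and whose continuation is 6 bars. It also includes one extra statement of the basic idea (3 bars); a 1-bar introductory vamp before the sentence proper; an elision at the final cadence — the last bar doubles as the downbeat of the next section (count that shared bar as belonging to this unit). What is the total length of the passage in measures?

Basic sentence: 3 + 3 + 6 = 12 bars.
12 (basic form) + 3 (extra statement) + 1 (introduction) = 16.
The elision shares a bar with the next section but does not change this unit's count.

16 measures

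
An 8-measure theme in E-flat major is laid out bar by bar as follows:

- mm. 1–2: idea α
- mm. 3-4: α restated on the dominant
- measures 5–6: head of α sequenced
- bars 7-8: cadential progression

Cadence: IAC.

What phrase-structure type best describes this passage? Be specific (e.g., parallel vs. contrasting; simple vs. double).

Basic idea (bars 1–2) + its repetition (mm. 3-4) form the presentation; fragmentation and cadence (measures 5–8) form the continuation — the 8-bar whole is a sentence.

sentence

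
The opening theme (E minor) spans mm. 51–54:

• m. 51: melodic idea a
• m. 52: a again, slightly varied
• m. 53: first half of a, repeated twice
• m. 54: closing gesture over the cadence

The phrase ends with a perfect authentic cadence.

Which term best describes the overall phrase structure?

sentence

Basic idea (bar 51) + its repetition (measure 52) form the presentation; fragmentation and cadence (measures 53–54) form the continuation — the 4-bar whole is a sentence.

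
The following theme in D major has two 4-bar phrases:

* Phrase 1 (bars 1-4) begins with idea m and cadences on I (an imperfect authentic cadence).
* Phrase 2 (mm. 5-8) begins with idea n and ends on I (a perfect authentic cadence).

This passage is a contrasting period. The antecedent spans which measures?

The antecedent is the phrase ending with the weaker cadence (imperfect authentic cadence, phrase 1) and the consequent the one ending more conclusively (perfect authentic cadence, phrase 2); the antecedent is bars 1-4.

measures 1–4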